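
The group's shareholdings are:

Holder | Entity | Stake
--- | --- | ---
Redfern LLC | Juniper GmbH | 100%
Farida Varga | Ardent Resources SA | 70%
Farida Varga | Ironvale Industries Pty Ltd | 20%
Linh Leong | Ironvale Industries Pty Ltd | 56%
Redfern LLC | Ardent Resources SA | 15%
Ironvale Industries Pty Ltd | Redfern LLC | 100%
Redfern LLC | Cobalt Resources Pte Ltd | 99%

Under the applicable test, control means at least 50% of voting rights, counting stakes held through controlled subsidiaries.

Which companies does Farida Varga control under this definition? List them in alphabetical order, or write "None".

Farida holds 70% of Ardent, so Farida controls Ardent.
No other company's threshold is met.

Ardent Resources SA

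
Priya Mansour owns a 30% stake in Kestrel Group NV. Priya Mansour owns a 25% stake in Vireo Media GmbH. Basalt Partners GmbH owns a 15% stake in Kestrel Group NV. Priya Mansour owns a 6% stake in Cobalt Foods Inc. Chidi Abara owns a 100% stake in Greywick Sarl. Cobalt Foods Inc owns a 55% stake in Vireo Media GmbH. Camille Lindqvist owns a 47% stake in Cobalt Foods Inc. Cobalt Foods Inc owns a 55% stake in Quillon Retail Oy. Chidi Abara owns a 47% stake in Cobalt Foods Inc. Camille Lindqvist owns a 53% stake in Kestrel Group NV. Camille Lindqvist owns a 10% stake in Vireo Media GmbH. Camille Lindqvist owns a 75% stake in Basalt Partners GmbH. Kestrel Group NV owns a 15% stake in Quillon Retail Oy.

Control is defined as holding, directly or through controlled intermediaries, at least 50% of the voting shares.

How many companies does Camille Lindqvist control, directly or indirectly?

Camille holds 75% of Basalt, so Camille controls Basalt.
Camille and Basalt together hold 53% + 15% = 68% of Kestrel, so Camille controls Kestrel.
No other company's threshold is met.
Camille controls 2 companies.

2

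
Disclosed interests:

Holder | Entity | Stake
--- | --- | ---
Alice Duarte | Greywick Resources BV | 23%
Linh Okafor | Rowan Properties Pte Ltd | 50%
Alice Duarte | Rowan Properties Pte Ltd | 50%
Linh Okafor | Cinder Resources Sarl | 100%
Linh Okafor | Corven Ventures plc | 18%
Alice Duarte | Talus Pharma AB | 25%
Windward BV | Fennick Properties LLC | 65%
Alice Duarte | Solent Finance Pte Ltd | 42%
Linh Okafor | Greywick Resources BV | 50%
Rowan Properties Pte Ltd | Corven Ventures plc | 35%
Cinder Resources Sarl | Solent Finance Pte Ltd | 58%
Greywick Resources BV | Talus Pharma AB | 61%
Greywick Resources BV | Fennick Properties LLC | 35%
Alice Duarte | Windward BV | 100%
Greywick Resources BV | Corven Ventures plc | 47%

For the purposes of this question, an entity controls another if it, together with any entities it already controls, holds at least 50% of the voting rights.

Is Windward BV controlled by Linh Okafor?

Linh holds 50% of Rowan, so Linh controls Rowan.
Linh holds 100% of Cinder, so Linh controls Cinder.
Linh holds 50% of Greywick, so Linh controls Greywick.
Rowan and Linh and Greywick together hold 35% + 18% + 47% = 100% of Corven, so Linh controls Corven.
Greywick holds 61% of Talus, so Linh controls Talus.
Cinder holds 58% of Solent, so Linh controls Solent.
Neither Linh nor any entity Linh controls holds any voting interest in Windward.
So Linh does not control Windward.

No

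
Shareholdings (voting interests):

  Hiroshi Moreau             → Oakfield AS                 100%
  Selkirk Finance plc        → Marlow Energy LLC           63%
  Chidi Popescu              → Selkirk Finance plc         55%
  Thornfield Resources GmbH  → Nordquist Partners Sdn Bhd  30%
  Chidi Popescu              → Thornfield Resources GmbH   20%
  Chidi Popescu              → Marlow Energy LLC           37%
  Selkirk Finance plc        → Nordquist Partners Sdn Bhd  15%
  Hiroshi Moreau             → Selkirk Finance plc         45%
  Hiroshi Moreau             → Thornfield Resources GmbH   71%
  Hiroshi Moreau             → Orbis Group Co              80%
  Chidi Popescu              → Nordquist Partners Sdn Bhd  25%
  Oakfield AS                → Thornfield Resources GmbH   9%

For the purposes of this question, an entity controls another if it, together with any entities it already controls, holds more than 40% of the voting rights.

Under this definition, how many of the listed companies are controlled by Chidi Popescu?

2

Chidi holds 55% of Selkirk, so Chidi controls Selkirk.
Chidi and Selkirk together hold 37% + 63% = 100% of Marlow, so Chidi controls Marlow.
No other company's threshold is met.
Chidi controls 2 companies.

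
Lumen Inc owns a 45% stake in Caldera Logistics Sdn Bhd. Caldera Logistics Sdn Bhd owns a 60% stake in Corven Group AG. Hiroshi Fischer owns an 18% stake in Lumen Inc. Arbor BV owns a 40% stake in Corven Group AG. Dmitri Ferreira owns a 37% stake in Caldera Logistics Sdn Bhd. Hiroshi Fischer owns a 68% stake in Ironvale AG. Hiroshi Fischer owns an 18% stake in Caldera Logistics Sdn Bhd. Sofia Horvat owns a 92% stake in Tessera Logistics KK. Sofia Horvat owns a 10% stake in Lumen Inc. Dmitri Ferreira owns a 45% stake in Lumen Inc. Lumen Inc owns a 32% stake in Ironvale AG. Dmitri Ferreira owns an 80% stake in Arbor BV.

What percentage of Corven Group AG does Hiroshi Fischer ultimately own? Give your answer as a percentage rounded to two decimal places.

Hiroshi reaches Corven along 2 paths.
Via Caldera: 18% × 60% = 10.8%.
Via Lumen → Caldera: 18% × 45% × 60% = 4.86%.
Total: 10.8% + 4.86% = 15.66%.

15.66%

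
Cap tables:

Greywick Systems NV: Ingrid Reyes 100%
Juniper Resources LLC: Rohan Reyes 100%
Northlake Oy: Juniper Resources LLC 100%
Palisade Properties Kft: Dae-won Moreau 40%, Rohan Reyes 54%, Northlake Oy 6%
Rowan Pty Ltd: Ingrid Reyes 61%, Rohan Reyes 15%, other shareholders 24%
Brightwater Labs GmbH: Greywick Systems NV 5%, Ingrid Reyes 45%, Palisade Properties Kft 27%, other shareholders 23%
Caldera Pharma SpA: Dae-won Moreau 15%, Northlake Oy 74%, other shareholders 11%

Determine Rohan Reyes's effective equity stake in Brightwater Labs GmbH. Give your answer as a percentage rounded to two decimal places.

Rohan reaches Brightwater along 2 paths.
Via Palisade: 54% × 27% = 14.58%.
Via Juniper → Northlake → Palisade: 100% × 100% × 6% × 27% = 1.62%.
Total: 14.58% + 1.62% = 16.2%.
Rounded: 16.20%.

16.20%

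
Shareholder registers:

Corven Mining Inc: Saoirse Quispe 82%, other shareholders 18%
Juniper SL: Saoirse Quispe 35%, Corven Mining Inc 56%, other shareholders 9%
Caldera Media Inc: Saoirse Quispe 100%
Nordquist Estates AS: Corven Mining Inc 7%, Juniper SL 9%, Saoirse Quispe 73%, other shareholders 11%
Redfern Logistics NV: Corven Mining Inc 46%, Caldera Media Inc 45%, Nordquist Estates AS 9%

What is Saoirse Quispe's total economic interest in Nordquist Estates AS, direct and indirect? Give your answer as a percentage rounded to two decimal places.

86.02%

Saoirse reaches Nordquist along 4 paths.
Via Corven: 82% × 7% = 5.74%.
Via Juniper: 35% × 9% = 3.15%.
Via Corven → Juniper: 82% × 56% × 9% = 4.1328%.
Direct stake: 73% = 73%.
Total: 5.74% + 3.15% + 4.1328% + 73% = 86.0228%.
Rounded: 86.02%.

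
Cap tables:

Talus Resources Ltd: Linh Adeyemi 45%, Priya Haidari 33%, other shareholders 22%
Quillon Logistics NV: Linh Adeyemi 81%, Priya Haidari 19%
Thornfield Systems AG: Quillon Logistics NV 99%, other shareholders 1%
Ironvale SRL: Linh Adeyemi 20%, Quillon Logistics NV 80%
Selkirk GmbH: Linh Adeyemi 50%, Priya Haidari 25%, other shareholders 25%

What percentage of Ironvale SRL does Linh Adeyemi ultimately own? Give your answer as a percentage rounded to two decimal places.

Linh reaches Ironvale along 2 paths.
Direct stake: 20% = 20%.
Via Quillon: 81% × 80% = 64.8%.
Total: 20% + 64.8% = 84.8%.
Rounded: 84.80%.

84.80%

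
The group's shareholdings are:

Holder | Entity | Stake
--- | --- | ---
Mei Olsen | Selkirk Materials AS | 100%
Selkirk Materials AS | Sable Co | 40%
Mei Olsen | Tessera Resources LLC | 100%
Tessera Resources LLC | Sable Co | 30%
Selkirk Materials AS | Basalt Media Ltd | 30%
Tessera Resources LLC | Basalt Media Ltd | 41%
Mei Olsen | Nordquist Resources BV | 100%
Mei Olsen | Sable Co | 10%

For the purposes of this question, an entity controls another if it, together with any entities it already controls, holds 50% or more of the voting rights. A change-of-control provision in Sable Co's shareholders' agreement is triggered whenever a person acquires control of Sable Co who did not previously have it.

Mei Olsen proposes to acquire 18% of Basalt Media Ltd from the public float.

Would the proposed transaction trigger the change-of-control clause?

The purchase changes only Mei's holdings, so Mei is the only person who could newly come to control Sable.
Mei holds 100% of Selkirk, so Mei controls Selkirk.
Mei holds 100% of Tessera, so Mei controls Tessera.
Selkirk and Tessera and Mei together hold 40% + 30% + 10% = 80% of Sable, so Mei controls Sable.
So Mei already controls Sable before the transaction.
After the purchase, Mei holds 18% of Basalt directly.
Mei controlled Sable already, so this is not a new person acquiring control; every other person's position is unchanged or reduced.
No new person acquires control, so the clause is not triggered.

No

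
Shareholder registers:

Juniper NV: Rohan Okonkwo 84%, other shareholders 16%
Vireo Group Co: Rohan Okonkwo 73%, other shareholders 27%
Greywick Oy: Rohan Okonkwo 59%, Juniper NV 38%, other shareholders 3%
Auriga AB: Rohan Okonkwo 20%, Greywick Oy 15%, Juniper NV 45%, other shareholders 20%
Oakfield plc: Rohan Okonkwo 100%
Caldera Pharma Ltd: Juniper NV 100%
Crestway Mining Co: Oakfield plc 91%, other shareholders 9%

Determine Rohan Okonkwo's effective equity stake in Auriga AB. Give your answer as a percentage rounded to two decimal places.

Rohan reaches Auriga along 4 paths.
Direct stake: 20% = 20%.
Via Greywick: 59% × 15% = 8.85%.
Via Juniper → Greywick: 84% × 38% × 15% = 4.788%.
Via Juniper: 84% × 45% = 37.8%.
Total: 20% + 8.85% + 4.788% + 37.8% = 71.438%.
Rounded: 71.44%.

71.44%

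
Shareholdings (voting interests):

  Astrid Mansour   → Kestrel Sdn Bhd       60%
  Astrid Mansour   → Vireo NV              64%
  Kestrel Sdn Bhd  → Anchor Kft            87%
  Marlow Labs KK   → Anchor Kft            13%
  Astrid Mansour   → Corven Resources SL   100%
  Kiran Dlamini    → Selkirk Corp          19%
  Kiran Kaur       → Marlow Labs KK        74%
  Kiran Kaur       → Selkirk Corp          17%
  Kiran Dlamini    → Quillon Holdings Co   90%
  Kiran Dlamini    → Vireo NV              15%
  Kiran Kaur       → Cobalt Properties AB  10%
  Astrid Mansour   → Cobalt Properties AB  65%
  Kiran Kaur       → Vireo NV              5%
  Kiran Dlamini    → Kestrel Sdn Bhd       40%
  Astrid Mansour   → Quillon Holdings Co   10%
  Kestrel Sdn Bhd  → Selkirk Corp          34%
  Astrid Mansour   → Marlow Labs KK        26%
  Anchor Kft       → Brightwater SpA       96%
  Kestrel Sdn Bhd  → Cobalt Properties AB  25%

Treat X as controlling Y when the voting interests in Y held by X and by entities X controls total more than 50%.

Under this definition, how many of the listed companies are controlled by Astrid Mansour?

Astrid holds 64% of Vireo, so Astrid controls Vireo.
Astrid holds 60% of Kestrel, so Astrid controls Kestrel.
Kestrel holds 87% of Anchor, so Astrid controls Anchor.
Astrid and Kestrel together hold 65% + 25% = 90% of Cobalt, so Astrid controls Cobalt.
Anchor holds 96% of Brightwater, so Astrid controls Brightwater.
Astrid holds 100% of Corven, so Astrid controls Corven.
No other company's threshold is met.
Astrid controls 6 companies.

6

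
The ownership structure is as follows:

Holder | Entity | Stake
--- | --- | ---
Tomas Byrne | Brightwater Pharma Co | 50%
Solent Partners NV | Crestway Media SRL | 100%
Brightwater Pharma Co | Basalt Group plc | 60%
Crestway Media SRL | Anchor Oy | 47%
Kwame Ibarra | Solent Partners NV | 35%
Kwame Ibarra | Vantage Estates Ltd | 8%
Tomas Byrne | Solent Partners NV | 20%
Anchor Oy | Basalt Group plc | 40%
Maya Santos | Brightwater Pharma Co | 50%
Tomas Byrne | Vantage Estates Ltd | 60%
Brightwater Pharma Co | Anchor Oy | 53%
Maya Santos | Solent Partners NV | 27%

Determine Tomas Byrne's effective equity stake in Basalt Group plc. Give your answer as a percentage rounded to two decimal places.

Tomas reaches Basalt along 3 paths.
Via Brightwater: 50% × 60% = 30%.
Via Solent → Crestway → Anchor: 20% × 100% × 47% × 40% = 3.76%.
Via Brightwater → Anchor: 50% × 53% × 40% = 10.6%.
Total: 30% + 3.76% + 10.6% = 44.36%.

44.36%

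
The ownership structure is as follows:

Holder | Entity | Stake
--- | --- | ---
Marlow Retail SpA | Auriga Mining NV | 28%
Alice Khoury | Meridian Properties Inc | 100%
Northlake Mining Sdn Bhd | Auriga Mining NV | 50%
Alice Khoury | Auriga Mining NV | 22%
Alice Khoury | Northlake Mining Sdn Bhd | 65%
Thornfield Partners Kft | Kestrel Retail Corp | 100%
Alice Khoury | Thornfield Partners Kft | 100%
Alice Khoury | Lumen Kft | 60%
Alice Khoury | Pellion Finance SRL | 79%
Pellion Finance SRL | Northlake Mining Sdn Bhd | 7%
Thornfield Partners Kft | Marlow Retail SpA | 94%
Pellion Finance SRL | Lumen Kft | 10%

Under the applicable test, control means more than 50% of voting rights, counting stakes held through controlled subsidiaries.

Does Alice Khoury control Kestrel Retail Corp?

Yes

Alice holds 100% of Thornfield, so Alice controls Thornfield.
Thornfield holds 100% of Kestrel, so Alice controls Kestrel.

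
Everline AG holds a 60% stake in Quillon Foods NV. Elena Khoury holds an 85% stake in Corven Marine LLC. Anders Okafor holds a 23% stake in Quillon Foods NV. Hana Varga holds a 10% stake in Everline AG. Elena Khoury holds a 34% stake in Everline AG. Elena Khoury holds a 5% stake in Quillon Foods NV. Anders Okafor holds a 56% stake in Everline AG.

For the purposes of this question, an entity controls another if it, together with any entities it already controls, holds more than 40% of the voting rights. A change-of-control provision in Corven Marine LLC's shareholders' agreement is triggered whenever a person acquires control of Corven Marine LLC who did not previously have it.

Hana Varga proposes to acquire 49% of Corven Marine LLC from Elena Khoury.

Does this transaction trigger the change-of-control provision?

The purchase adds only to Hana's holdings (Elena's stake shrinks), so Hana is the only person who could newly come to control Corven.
Hana's largest direct stake is 10% in Everline, which does not meet the threshold, so Hana controls no company.
Neither Hana nor any entity Hana controls holds any voting interest in Corven.
So before the transaction, Hana does not control Corven.
After the purchase, Hana holds 49% of Corven directly, and Elena's stake falls to 36%.
Hana holds 49% of Corven, so Hana controls Corven.
Hana did not control Corven before and does after, so the clause is triggered.

Yes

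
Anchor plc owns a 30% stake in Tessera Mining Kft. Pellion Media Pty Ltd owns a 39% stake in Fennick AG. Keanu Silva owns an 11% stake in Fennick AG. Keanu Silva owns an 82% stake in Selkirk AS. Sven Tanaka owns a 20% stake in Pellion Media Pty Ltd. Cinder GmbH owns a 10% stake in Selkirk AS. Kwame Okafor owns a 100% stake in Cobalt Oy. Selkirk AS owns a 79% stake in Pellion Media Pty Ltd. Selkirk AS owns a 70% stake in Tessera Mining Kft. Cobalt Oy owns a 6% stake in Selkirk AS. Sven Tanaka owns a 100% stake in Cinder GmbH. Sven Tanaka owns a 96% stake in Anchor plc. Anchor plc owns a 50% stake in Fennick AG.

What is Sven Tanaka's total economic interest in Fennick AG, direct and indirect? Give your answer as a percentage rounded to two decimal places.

Sven reaches Fennick along 3 paths.
Via Anchor: 96% × 50% = 48%.
Via Pellion: 20% × 39% = 7.8%.
Via Cinder → Selkirk → Pellion: 100% × 10% × 79% × 39% = 3.081%.
Total: 48% + 7.8% + 3.081% = 58.881%.
Rounded: 58.88%.

58.88%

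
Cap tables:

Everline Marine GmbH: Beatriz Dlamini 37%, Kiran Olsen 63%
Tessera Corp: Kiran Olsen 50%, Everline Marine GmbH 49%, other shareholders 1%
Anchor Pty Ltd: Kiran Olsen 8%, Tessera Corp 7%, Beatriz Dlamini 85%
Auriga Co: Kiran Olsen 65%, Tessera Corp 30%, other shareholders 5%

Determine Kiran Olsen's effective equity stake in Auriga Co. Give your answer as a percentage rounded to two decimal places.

Kiran reaches Auriga along 3 paths.
Direct stake: 65% = 65%.
Via Tessera: 50% × 30% = 15%.
Via Everline → Tessera: 63% × 49% × 30% = 9.261%.
Total: 65% + 15% + 9.261% = 89.261%.
Rounded: 89.26%.

89.26%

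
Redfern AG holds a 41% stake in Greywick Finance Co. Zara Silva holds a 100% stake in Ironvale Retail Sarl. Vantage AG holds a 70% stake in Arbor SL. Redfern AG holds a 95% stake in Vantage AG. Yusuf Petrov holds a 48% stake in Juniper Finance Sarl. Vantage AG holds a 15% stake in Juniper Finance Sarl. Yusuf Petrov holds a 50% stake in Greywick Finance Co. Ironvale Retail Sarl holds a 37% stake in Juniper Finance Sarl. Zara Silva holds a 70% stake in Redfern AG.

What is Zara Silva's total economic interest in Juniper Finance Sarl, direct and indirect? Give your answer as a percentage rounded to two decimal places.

Zara reaches Juniper along 2 paths.
Via Redfern → Vantage: 70% × 95% × 15% = 9.975%.
Via Ironvale: 100% × 37% = 37%.
Total: 9.975% + 37% = 46.975%.
Rounded: 46.98%.

46.98%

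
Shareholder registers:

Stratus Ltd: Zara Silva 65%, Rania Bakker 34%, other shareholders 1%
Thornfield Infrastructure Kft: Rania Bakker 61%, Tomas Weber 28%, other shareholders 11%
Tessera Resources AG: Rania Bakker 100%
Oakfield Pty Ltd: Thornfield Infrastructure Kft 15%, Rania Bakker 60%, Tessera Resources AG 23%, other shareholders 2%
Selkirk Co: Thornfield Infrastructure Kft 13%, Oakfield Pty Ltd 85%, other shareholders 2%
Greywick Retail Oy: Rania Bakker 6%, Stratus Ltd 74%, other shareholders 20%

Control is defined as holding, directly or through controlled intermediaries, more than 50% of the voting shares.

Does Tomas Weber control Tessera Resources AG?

No

Tomas's largest direct stake is 28% in Thornfield, which does not meet the threshold, so Tomas controls no company.
Neither Tomas nor any entity Tomas controls holds any voting interest in Tessera.
So Tomas does not control Tessera.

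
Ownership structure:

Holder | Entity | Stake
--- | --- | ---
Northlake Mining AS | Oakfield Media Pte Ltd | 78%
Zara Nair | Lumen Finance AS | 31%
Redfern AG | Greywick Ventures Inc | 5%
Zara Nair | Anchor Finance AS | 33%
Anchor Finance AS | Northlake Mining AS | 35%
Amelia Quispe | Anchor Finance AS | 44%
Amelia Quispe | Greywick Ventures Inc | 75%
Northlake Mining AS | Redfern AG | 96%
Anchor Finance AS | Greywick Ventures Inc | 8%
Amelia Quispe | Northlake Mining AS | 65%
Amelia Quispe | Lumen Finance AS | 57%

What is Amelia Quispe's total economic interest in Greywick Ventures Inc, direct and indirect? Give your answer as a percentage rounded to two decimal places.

82.38%

Amelia reaches Greywick along 4 paths.
Direct stake: 75% = 75%.
Via Anchor → Northlake → Redfern: 44% × 35% × 96% × 5% = 0.7392%.
Via Northlake → Redfern: 65% × 96% × 5% = 3.12%.
Via Anchor: 44% × 8% = 3.52%.
Total: 75% + 0.7392% + 3.12% + 3.52% = 82.3792%.
Rounded: 82.38%.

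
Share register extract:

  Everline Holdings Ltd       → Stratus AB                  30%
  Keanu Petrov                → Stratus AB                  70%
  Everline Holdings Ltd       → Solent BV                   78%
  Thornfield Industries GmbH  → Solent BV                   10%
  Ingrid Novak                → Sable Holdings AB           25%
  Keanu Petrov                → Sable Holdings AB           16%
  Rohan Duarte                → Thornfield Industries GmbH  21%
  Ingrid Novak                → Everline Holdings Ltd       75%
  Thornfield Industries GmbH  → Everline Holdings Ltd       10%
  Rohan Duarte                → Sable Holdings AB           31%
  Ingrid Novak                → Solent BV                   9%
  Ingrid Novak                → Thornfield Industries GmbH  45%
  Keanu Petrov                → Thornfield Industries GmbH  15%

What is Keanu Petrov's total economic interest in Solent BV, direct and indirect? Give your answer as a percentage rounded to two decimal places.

Keanu reaches Solent along 2 paths.
Via Thornfield → Everline: 15% × 10% × 78% = 1.17%.
Via Thornfield: 15% × 10% = 1.5%.
Total: 1.17% + 1.5% = 2.67%.

2.67%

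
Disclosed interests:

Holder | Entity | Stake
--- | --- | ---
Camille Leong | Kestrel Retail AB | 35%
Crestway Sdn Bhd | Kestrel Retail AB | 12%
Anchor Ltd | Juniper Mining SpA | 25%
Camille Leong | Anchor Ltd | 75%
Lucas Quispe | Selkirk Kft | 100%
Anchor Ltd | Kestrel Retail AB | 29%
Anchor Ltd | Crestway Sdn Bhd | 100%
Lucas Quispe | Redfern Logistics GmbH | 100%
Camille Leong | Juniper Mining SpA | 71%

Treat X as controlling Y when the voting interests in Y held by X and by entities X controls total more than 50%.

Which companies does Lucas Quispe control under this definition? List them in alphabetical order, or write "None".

Lucas holds 100% of Redfern, so Lucas controls Redfern.
Lucas holds 100% of Selkirk, so Lucas controls Selkirk.
No other company's threshold is met.

Redfern Logistics GmbH, Selkirk Kft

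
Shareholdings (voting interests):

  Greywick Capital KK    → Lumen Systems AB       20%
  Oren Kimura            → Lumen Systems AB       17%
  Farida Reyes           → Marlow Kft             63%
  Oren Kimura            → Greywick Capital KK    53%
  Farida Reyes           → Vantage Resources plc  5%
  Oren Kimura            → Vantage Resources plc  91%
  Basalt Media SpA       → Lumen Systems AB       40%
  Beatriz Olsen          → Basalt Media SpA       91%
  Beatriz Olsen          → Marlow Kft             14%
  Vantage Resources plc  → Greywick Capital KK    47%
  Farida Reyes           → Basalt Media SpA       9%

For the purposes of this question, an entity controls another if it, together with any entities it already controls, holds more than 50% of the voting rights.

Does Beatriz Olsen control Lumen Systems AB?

Beatriz holds 91% of Basalt, so Beatriz controls Basalt.
In Lumen, Beatriz's side holds only 40%, not > 50%.
So Beatriz does not control Lumen.

No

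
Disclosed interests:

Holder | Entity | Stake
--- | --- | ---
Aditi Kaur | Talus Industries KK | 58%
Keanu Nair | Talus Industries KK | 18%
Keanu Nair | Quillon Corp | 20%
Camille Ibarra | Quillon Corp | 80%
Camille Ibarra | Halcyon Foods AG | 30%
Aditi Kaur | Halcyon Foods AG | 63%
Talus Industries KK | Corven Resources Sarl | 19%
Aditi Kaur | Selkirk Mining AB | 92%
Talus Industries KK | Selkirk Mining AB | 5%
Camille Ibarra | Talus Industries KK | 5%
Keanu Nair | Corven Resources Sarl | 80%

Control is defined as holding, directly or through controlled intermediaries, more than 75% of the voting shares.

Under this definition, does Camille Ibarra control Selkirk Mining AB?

No

Camille holds 80% of Quillon, so Camille controls Quillon.
Neither Camille nor any entity Camille controls holds any voting interest in Selkirk.
So Camille does not control Selkirk.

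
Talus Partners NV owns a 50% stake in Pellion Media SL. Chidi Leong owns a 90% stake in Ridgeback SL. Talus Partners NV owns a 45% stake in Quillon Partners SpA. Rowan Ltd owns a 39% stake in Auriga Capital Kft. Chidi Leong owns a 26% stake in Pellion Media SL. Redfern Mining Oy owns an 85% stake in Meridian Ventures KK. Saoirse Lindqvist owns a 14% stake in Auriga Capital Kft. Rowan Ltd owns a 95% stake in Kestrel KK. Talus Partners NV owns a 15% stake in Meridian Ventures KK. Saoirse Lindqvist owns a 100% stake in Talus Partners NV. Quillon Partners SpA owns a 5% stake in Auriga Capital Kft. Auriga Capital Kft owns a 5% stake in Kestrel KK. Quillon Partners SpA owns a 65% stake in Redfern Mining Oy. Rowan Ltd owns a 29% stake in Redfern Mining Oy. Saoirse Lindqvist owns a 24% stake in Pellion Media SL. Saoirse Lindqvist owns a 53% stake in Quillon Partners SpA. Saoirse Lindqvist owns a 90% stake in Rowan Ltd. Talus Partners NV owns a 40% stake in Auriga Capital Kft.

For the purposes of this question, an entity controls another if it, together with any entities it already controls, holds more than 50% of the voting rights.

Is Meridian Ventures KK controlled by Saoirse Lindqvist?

Saoirse holds 90% of Rowan, so Saoirse controls Rowan.
Saoirse holds 100% of Talus, so Saoirse controls Talus.
Saoirse and Talus together hold 53% + 45% = 98% of Quillon, so Saoirse controls Quillon.
Rowan and Quillon together hold 29% + 65% = 94% of Redfern, so Saoirse controls Redfern.
Talus and Redfern together hold 15% + 85% = 100% of Meridian, so Saoirse controls Meridian.

Yes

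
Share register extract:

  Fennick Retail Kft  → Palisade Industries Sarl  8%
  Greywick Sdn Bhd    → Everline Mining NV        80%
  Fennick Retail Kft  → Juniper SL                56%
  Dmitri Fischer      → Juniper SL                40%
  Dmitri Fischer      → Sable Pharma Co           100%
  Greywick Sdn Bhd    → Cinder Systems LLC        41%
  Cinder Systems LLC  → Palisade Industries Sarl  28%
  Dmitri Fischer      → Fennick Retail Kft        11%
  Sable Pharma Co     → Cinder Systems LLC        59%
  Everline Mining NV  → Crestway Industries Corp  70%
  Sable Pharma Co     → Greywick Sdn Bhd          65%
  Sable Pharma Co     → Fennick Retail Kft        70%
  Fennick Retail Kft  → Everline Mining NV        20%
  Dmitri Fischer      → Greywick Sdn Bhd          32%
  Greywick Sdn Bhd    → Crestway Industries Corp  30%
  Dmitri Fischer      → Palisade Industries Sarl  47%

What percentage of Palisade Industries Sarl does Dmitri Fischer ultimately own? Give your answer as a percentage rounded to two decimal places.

81.14%

Dmitri reaches Palisade along 6 paths.
Via Sable → Cinder: 100% × 59% × 28% = 16.52%.
Via Sable → Greywick → Cinder: 100% × 65% × 41% × 28% = 7.462%.
Via Greywick → Cinder: 32% × 41% × 28% = 3.6736%.
Via Fennick: 11% × 8% = 0.88%.
Via Sable → Fennick: 100% × 70% × 8% = 5.6%.
Direct stake: 47% = 47%.
Total: 16.52% + 7.462% + 3.6736% + 0.88% + 5.6% + 47% = 81.1356%.
Rounded: 81.14%.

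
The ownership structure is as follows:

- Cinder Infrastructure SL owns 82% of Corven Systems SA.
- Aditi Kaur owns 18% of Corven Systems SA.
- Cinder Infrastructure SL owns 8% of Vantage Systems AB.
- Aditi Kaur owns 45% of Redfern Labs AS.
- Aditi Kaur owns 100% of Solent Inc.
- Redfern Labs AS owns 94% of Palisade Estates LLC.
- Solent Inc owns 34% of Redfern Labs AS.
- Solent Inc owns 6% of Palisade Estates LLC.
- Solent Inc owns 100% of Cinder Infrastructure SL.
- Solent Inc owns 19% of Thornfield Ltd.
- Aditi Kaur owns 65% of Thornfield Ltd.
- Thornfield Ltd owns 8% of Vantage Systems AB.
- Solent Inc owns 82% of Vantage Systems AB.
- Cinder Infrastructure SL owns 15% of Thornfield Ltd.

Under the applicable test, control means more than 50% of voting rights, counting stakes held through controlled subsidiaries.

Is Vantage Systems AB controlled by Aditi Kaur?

Yes

Aditi holds 100% of Solent, so Aditi controls Solent.
Solent holds 100% of Cinder, so Aditi controls Cinder.
Solent and Cinder and Aditi together hold 19% + 15% + 65% = 99% of Thornfield, so Aditi controls Thornfield.
Thornfield and Cinder and Solent together hold 8% + 8% + 82% = 98% of Vantage, so Aditi controls Vantage.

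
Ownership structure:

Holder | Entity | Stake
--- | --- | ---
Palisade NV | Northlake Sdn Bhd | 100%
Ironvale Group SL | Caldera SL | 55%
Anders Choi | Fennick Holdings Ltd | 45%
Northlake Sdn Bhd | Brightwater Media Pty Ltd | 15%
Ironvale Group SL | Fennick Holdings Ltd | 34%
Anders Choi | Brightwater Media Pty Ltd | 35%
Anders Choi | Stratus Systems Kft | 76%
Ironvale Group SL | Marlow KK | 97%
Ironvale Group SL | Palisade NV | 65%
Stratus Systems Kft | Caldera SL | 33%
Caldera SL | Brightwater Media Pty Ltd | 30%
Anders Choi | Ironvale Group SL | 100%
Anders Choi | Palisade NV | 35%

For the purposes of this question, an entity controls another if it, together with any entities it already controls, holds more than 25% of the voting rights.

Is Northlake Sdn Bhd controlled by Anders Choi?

Anders holds 100% of Ironvale, so Anders controls Ironvale.
Ironvale and Anders together hold 65% + 35% = 100% of Palisade, so Anders controls Palisade.
Palisade holds 100% of Northlake, so Anders controls Northlake.

Yes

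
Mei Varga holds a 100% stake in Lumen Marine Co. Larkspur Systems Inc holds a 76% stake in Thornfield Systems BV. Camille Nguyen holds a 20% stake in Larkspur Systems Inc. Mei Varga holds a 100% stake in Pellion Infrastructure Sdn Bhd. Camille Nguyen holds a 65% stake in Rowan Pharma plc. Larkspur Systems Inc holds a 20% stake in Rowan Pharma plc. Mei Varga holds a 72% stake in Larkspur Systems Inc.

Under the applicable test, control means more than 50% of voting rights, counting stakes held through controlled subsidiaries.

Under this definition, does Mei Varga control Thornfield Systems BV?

Mei holds 72% of Larkspur, so Mei controls Larkspur.
Larkspur holds 76% of Thornfield, so Mei controls Thornfield.

Yes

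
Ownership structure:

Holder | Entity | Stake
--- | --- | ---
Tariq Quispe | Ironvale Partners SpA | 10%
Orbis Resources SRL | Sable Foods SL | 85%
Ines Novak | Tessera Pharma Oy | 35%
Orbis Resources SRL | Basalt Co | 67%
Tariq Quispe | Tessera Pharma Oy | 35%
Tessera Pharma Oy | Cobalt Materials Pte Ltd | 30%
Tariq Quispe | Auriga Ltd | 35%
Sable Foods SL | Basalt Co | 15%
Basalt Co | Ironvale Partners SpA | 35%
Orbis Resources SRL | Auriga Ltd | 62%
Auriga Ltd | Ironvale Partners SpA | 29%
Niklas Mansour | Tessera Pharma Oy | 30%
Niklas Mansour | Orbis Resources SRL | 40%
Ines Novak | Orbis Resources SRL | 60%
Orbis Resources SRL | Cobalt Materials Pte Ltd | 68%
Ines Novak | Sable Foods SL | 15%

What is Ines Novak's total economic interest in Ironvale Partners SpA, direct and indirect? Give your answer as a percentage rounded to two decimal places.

28.32%

Ines reaches Ironvale along 4 paths.
Via Orbis → Sable → Basalt: 60% × 85% × 15% × 35% = 2.6775%.
Via Sable → Basalt: 15% × 15% × 35% = 0.7875%.
Via Orbis → Basalt: 60% × 67% × 35% = 14.07%.
Via Orbis → Auriga: 60% × 62% × 29% = 10.788%.
Total: 2.6775% + 0.7875% + 14.07% + 10.788% = 28.323%.
Rounded: 28.32%.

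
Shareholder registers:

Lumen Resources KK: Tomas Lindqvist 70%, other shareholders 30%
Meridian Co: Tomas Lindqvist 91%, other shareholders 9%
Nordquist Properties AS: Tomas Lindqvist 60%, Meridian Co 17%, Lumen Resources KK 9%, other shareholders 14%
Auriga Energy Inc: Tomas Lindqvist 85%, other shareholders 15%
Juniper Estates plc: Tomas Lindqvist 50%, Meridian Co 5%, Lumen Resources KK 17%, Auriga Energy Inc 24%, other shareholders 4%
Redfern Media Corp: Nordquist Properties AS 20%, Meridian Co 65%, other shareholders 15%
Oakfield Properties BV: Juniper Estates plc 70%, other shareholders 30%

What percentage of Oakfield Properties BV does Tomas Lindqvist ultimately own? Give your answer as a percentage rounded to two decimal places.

60.80%

Tomas reaches Oakfield along 4 paths.
Via Juniper: 50% × 70% = 35%.
Via Meridian → Juniper: 91% × 5% × 70% = 3.185%.
Via Lumen → Juniper: 70% × 17% × 70% = 8.33%.
Via Auriga → Juniper: 85% × 24% × 70% = 14.28%.
Total: 35% + 3.185% + 8.33% + 14.28% = 60.795%.
Rounded: 60.80%.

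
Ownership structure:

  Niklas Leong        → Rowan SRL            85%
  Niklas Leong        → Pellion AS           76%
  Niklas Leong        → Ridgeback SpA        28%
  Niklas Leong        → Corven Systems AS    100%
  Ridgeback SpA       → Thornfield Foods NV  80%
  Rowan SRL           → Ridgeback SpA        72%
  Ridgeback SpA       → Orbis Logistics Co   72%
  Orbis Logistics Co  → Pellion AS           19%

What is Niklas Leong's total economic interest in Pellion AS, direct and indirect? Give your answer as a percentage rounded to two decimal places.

88.20%

Niklas reaches Pellion along 3 paths.
Via Rowan → Ridgeback → Orbis: 85% × 72% × 72% × 19% = 8.37216%.
Via Ridgeback → Orbis: 28% × 72% × 19% = 3.8304%.
Direct stake: 76% = 76%.
Total: 8.37216% + 3.8304% + 76% = 88.20256%.
Rounded: 88.20%.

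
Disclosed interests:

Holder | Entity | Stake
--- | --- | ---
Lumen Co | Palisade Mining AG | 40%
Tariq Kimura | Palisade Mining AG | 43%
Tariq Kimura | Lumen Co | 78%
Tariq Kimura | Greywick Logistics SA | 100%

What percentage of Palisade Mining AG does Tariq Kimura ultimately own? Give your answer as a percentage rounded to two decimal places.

Tariq reaches Palisade along 2 paths.
Via Lumen: 78% × 40% = 31.2%.
Direct stake: 43% = 43%.
Total: 31.2% + 43% = 74.2%.
Rounded: 74.20%.

74.20%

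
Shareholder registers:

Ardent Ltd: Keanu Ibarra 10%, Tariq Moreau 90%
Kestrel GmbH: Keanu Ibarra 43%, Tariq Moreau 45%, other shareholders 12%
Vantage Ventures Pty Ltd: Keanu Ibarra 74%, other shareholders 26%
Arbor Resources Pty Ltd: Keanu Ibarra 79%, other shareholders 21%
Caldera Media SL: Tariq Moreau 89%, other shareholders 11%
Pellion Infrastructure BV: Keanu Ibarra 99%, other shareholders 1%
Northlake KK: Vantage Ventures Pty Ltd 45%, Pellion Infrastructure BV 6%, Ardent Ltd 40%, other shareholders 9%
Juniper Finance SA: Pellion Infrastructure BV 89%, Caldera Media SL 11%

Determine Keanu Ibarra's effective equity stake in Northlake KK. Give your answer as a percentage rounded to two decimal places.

43.24%

Keanu reaches Northlake along 3 paths.
Via Vantage: 74% × 45% = 33.3%.
Via Pellion: 99% × 6% = 5.94%.
Via Ardent: 10% × 40% = 4%.
Total: 33.3% + 5.94% + 4% = 43.24%.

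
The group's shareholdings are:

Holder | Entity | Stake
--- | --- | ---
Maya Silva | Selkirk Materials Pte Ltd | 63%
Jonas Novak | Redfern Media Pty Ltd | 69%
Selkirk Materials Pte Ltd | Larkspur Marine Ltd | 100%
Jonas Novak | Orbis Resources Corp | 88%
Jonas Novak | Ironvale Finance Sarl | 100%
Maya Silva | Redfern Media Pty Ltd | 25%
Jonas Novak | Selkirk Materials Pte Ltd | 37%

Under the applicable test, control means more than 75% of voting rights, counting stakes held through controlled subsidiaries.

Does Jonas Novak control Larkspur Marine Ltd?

No

Jonas holds 88% of Orbis, so Jonas controls Orbis.
Jonas holds 100% of Ironvale, so Jonas controls Ironvale.
Neither Jonas nor any entity Jonas controls holds any voting interest in Larkspur.
So Jonas does not control Larkspur.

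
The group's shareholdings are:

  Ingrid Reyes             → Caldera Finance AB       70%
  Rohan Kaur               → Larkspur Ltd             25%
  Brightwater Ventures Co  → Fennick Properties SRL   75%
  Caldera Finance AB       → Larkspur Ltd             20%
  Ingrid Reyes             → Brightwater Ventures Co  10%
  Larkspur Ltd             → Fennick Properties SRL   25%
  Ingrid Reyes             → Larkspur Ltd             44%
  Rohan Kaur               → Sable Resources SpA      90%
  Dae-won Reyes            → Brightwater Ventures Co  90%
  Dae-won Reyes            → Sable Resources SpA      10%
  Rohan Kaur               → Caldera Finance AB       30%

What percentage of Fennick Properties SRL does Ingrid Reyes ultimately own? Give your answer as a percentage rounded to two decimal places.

22.00%

Ingrid reaches Fennick along 3 paths.
Via Larkspur: 44% × 25% = 11%.
Via Caldera → Larkspur: 70% × 20% × 25% = 3.5%.
Via Brightwater: 10% × 75% = 7.5%.
Total: 11% + 3.5% + 7.5% = 22%.
Rounded: 22.00%.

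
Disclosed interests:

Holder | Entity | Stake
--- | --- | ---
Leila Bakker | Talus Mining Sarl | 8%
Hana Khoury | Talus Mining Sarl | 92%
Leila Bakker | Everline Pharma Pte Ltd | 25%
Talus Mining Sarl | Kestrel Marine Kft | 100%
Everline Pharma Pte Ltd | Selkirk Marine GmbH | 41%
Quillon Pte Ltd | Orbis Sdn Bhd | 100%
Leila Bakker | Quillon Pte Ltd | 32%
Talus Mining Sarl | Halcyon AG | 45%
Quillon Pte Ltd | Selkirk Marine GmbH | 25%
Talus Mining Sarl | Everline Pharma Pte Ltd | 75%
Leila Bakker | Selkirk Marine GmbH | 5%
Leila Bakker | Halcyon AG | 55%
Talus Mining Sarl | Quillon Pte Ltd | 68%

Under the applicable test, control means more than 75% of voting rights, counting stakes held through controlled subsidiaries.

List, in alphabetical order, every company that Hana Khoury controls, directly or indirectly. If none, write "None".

Hana holds 92% of Talus, so Hana controls Talus.
Talus holds 100% of Kestrel, so Hana controls Kestrel.
No other company's threshold is met.

Kestrel Marine Kft, Talus Mining Sarl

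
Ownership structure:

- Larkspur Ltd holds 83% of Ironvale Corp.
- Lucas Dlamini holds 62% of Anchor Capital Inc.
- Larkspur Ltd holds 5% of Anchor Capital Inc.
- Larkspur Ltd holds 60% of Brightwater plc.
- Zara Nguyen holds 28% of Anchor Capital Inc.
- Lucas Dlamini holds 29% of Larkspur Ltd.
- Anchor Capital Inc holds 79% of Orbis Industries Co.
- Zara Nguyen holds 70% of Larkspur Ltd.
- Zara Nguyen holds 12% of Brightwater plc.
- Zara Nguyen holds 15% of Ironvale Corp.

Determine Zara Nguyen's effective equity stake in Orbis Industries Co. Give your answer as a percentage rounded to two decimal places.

Zara reaches Orbis along 2 paths.
Via Anchor: 28% × 79% = 22.12%.
Via Larkspur → Anchor: 70% × 5% × 79% = 2.765%.
Total: 22.12% + 2.765% = 24.885%.
Rounded: 24.89%.

24.89%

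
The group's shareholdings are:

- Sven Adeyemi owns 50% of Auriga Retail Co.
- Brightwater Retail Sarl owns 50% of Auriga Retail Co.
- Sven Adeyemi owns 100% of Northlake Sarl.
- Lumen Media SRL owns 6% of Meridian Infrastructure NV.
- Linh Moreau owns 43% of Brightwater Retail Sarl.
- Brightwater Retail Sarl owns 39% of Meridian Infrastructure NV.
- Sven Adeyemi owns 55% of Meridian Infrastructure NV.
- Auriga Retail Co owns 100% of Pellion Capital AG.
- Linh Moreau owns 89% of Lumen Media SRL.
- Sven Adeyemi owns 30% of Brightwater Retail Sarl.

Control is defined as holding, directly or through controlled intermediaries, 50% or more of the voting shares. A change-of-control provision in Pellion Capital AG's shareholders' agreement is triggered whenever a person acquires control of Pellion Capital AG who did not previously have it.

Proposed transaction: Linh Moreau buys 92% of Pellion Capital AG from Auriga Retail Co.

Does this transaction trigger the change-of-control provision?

The purchase adds only to Linh's holdings (Auriga's stake shrinks), so Linh is the only person who could newly come to control Pellion.
Linh holds 89% of Lumen, so Linh controls Lumen.
Neither Linh nor any entity Linh controls holds any voting interest in Pellion.
So before the transaction, Linh does not control Pellion.
After the purchase, Linh holds 92% of Pellion directly, and Auriga's stake falls to 8%.
Linh holds 92% of Pellion, so Linh controls Pellion.
Linh did not control Pellion before and does after, so the clause is triggered.

Yes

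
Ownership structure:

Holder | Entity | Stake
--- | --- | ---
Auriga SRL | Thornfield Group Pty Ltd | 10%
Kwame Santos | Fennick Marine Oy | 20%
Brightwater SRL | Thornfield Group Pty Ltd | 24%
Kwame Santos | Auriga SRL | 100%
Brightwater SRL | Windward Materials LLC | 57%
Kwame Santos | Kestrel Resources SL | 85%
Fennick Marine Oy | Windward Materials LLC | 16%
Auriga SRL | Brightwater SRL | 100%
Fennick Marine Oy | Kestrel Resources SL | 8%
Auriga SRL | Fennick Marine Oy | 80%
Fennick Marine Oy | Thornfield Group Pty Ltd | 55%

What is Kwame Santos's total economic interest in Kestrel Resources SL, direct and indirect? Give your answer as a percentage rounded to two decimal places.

Kwame reaches Kestrel along 3 paths.
Via Fennick: 20% × 8% = 1.6%.
Via Auriga → Fennick: 100% × 80% × 8% = 6.4%.
Direct stake: 85% = 85%.
Total: 1.6% + 6.4% + 85% = 93%.
Rounded: 93.00%.

93.00%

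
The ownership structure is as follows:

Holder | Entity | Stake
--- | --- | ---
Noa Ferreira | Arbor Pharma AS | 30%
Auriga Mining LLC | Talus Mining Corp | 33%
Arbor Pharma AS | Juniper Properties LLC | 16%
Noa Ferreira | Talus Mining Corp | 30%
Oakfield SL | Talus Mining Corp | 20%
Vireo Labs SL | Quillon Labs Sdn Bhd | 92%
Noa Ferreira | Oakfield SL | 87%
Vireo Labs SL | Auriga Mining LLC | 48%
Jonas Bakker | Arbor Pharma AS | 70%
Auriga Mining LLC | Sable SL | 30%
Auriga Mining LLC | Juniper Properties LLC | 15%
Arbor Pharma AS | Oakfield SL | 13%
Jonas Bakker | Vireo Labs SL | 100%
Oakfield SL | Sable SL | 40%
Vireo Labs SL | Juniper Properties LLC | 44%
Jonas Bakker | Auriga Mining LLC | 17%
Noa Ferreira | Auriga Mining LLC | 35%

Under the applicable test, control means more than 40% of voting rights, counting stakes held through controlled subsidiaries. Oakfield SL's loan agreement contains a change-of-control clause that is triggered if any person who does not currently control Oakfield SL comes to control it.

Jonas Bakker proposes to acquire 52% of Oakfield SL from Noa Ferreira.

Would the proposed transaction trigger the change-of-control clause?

Yes

The purchase adds only to Jonas's holdings (Noa's stake shrinks), so Jonas is the only person who could newly come to control Oakfield.
Jonas holds 100% of Vireo, so Jonas controls Vireo.
Jonas holds 70% of Arbor, so Jonas controls Arbor.
Jonas and Vireo together hold 17% + 48% = 65% of Auriga, so Jonas controls Auriga.
Vireo holds 92% of Quillon, so Jonas controls Quillon.
Auriga and Vireo and Arbor together hold 15% + 44% + 16% = 75% of Juniper, so Jonas controls Juniper.
In Oakfield, Jonas's side holds only 13%, not > 40%.
So before the transaction, Jonas does not control Oakfield.
After the purchase, Jonas holds 52% of Oakfield directly, and Noa's stake falls to 35%.
Arbor and Jonas together hold 13% + 52% = 65% of Oakfield, so Jonas controls Oakfield.
Jonas did not control Oakfield before and does after, so the clause is triggered.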